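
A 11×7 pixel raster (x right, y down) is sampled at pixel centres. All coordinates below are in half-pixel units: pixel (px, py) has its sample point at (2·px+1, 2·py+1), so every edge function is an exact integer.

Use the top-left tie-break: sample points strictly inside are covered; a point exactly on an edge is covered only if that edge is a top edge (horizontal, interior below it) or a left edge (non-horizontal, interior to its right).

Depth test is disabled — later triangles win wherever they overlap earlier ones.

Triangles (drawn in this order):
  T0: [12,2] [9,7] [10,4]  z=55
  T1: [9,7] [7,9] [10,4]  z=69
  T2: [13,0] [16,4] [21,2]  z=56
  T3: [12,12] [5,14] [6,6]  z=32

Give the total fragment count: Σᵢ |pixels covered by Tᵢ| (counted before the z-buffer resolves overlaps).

T0:
  2·area = 4
  edge (12, 2)→(9, 7): d=(-3,5) right/bottom  bias=-1
  edge (9, 7)→(10, 4): d=(1,-3) top-left  bias=+0
  edge (10, 4)→(12, 2): d=(2,-2) top-left  bias=+0
    (5,0)@(11, 1): e=[8,0,-4] → .  [on edge]
    (6,0)@(13, 1): e=[-2,6,0] → .  [on edge]
    (5,1)@(11, 3): e=[2,2,0] → X  [on edge]
    (6,1)@(13, 3): e=[-8,8,4] → .
    (4,2)@(9, 5): e=[6,-2,0] → .  [on edge]
    (5,2)@(11, 5): e=[-4,4,4] → .
    (3,3)@(7, 7): e=[10,-6,0] → .  [on edge]
    (4,3)@(9, 7): e=[0,0,4] → .  [on edge]
    (2,4)@(5, 9): e=[14,-10,0] → .  [on edge]
    (1,5)@(3, 11): e=[18,-14,0] → .  [on edge]
    (0,6)@(1, 13): e=[22,-18,0] → .  [on edge]
    (3,6)@(7, 13): e=[-8,0,12] → .  [on edge]
  covered (1 px):
    . . . . . . . . . . .
    . . . . . X . . . . .
    . . . . . . . . . . .
    . . . . . . . . . . .
    . . . . . . . . . . .
    . . . . . . . . . . .
    . . . . . . . . . . .
T1:
  2·area = 4
  edge (9, 7)→(7, 9): d=(-2,2) right/bottom  bias=-1
  edge (7, 9)→(10, 4): d=(3,-5) top-left  bias=+0
  edge (10, 4)→(9, 7): d=(-1,3) right/bottom  bias=-1
    (5,0)@(11, 1): e=[8,-4,0] → .  [on edge]
    (7,0)@(15, 1): e=[0,16,-12] → .  [on edge]
    (6,1)@(13, 3): e=[0,12,-8] → .  [on edge]
    (5,2)@(11, 5): e=[0,8,-4] → .  [on edge]
    (4,3)@(9, 7): e=[0,4,0] → .  [on edge]
    (3,4)@(7, 9): e=[0,0,4] → .  [on edge]
    (2,5)@(5, 11): e=[0,-4,8] → .  [on edge]
    (1,6)@(3, 13): e=[0,-8,12] → .  [on edge]
    (3,6)@(7, 13): e=[-8,12,0] → .  [on edge]
  covered (0 px):
    . . . . . . . . . . .
    . . . . . . . . . . .
    . . . . . . . . . . .
    . . . . . . . . . . .
    . . . . . . . . . . .
    . . . . . . . . . . .
    . . . . . . . . . . .
T2:
  2·area = 26  (B↔C swapped to make it positive)
  edge (13, 0)→(21, 2): d=(8,2) right/bottom  bias=-1
  edge (21, 2)→(16, 4): d=(-5,2) right/bottom  bias=-1
  edge (16, 4)→(13, 0): d=(-3,-4) top-left  bias=+0
    (7,0)@(15, 1): e=[4,17,5] → X
    (8,0)@(17, 1): e=[0,13,13] → .  [on edge]
    (7,1)@(15, 3): e=[20,7,-1] → .
    (8,1)@(17, 3): e=[16,3,7] → X
    (9,1)@(19, 3): e=[12,-1,15] → .
    (8,2)@(17, 5): e=[32,-7,1] → .
  covered (2 px):
    . . . . . . . X . . .
    . . . . . . . . X . .
    . . . . . . . . . . .
    . . . . . . . . . . .
    . . . . . . . . . . .
    . . . . . . . . . . .
    . . . . . . . . . . .
T3:
  2·area = 54
  edge (12, 12)→(5, 14): d=(-7,2) right/bottom  bias=-1
  edge (5, 14)→(6, 6): d=(1,-8) top-left  bias=+0
  edge (6, 6)→(12, 12): d=(6,6) right/bottom  bias=-1
    (0,0)@(1, 1): e=[99,-45,0] → .  [on edge]
    (1,1)@(3, 3): e=[81,-27,0] → .  [on edge]
    (2,2)@(5, 5): e=[63,-9,0] → .  [on edge]
    (3,3)@(7, 7): e=[45,9,0] → .  [on edge]
    (3,4)@(7, 9): e=[31,11,12] → X
    (4,4)@(9, 9): e=[27,27,0] → .  [on edge]
    (3,5)@(7, 11): e=[17,13,24] → X
    (4,5)@(9, 11): e=[13,29,12] → X
    (5,5)@(11, 11): e=[9,45,0] → .  [on edge]
    (3,6)@(7, 13): e=[3,15,36] → X
    (4,6)@(9, 13): e=[-1,31,24] → .
    (6,6)@(13, 13): e=[-9,63,0] → .  [on edge]
  covered (4 px):
    . . . . . . . . . . .
    . . . . . . . . . . .
    . . . . . . . . . . .
    . . . . . . . . . . .
    . . . X . . . . . . .
    . . . X X . . . . . .
    . . . X . . . . . . .

Answer: 7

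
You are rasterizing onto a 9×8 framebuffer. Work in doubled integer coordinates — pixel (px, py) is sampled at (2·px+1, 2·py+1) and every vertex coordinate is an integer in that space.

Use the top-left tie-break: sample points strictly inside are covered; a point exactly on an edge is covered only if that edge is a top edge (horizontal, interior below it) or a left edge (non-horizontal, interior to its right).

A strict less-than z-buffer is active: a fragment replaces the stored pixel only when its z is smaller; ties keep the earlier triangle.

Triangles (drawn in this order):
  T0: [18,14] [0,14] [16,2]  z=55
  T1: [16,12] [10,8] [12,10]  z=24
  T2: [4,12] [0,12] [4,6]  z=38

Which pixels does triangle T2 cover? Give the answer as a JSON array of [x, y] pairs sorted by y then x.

T0:
  2·area = 216
  edge (18, 14)→(0, 14): d=(-18,0) right/bottom  bias=-1
  edge (0, 14)→(16, 2): d=(16,-12) top-left  bias=+0
  edge (16, 2)→(18, 14): d=(2,12) right/bottom  bias=-1
    (7,1)@(15, 3): e=[198,4,14] → █
    (8,1)@(17, 3): e=[198,28,-10] → ·
    (6,2)@(13, 5): e=[162,12,42] → █
    (8,2)@(17, 5): e=[162,60,-6] → ·
    (5,3)@(11, 7): e=[126,20,70] → █
    (8,3)@(17, 7): e=[126,92,-2] → ·
    (3,4)@(7, 9): e=[90,4,122] → █
    (4,4)@(9, 9): e=[90,28,98] → █
    (8,4)@(17, 9): e=[90,124,2] → █
    (2,5)@(5, 11): e=[54,12,150] → █
    (1,6)@(3, 13): e=[18,20,178] → █
    (1,7)@(3, 15): e=[-18,52,182] → ·
  covered (27 px):
    · · · · · · · · ·
    · · · · · · · █ ·
    · · · · · · █ █ ·
    · · · · · █ █ █ ·
    · · · █ █ █ █ █ █
    · · █ █ █ █ █ █ █
    · █ █ █ █ █ █ █ █
    · · · · · · · · ·
T1:
  2·area = 4  (B↔C swapped to make it positive)
  edge (16, 12)→(12, 10): d=(-4,-2) top-left  bias=+0
  edge (12, 10)→(10, 8): d=(-2,-2) top-left  bias=+0
  edge (10, 8)→(16, 12): d=(6,4) right/bottom  bias=-1
    (1,0)@(3, 1): e=[18,0,-14] → ·  [on edge]
    (2,1)@(5, 3): e=[14,0,-10] → ·  [on edge]
    (3,2)@(7, 5): e=[10,0,-6] → ·  [on edge]
    (4,3)@(9, 7): e=[6,0,-2] → ·  [on edge]
    (5,4)@(11, 9): e=[2,0,2] → █  [on edge]
    (6,4)@(13, 9): e=[6,4,-6] → ·
    (5,5)@(11, 11): e=[-6,-4,14] → ·
    (6,5)@(13, 11): e=[-2,0,6] → ·  [on edge]
    (7,6)@(15, 13): e=[-6,0,10] → ·  [on edge]
    (8,7)@(17, 15): e=[-10,0,14] → ·  [on edge]
  covered (1 px):
    · · · · · · · · ·
    · · · · · · · · ·
    · · · · · · · · ·
    · · · · · · · · ·
    · · · · · █ · · ·
    · · · · · · · · ·
    · · · · · · · · ·
    · · · · · · · · ·
T2:
  2·area = 24
  edge (4, 12)→(0, 12): d=(-4,0) right/bottom  bias=-1
  edge (0, 12)→(4, 6): d=(4,-6) top-left  bias=+0
  edge (4, 6)→(4, 12): d=(0,6) right/bottom  bias=-1
    (1,4)@(3, 9): e=[12,6,6] → █
    (2,4)@(5, 9): e=[12,18,-6] → ·
    (0,5)@(1, 11): e=[4,2,18] → █
    (2,5)@(5, 11): e=[4,26,-6] → ·
    (0,6)@(1, 13): e=[-4,10,18] → ·
    (1,6)@(3, 13): e=[-4,22,6] → ·
  covered (3 px):
    · · · · · · · · ·
    · · · · · · · · ·
    · · · · · · · · ·
    · · · · · · · · ·
    · █ · · · · · · ·
    █ █ · · · · · · ·
    · · · · · · · · ·
    · · · · · · · · ·

Result: [[1,4],[0,5],[1,5]]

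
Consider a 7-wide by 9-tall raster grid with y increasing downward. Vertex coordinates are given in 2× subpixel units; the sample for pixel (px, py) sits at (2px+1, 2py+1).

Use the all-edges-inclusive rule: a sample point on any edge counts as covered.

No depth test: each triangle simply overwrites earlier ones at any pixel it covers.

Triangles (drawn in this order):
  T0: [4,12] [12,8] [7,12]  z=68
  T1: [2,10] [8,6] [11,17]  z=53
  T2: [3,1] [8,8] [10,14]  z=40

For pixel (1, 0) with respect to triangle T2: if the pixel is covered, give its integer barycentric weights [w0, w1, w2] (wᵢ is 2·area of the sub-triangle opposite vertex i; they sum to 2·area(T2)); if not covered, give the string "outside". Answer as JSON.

T0:
  2·area = 12
  edge (4, 12)→(12, 8): d=(8,-4) inclusive
  edge (12, 8)→(7, 12): d=(-5,4) inclusive
  edge (7, 12)→(4, 12): d=(-3,0) inclusive
    (3,5)@(7, 11): e=[4,5,3] → X
    (4,5)@(9, 11): e=[12,-3,3] → .
    (3,6)@(7, 13): e=[20,-5,-3] → .
  covered (1 px):
    . . . . . . .
    . . . . . . .
    . . . . . . .
    . . . . . . .
    . . . . . . .
    . . . X . . .
    . . . . . . .
    . . . . . . .
    . . . . . . .
T1:
  2·area = 78
  edge (2, 10)→(8, 6): d=(6,-4) inclusive
  edge (8, 6)→(11, 17): d=(3,11) inclusive
  edge (11, 17)→(2, 10): d=(-9,-7) inclusive
    (3,3)@(7, 7): e=[2,14,62] → X
    (4,3)@(9, 7): e=[10,-8,76] → .
    (2,4)@(5, 9): e=[6,42,30] → X
    (4,4)@(9, 9): e=[22,-2,58] → .
    (2,5)@(5, 11): e=[18,48,12] → X
    (4,5)@(9, 11): e=[34,4,40] → X
    (5,5)@(11, 11): e=[42,-18,54] → .
    (2,6)@(5, 13): e=[30,54,-6] → .
    (3,6)@(7, 13): e=[38,32,8] → X
    (5,6)@(11, 13): e=[54,-12,36] → .
    (3,7)@(7, 15): e=[50,38,-10] → .
    (4,7)@(9, 15): e=[58,16,4] → X
    (5,8)@(11, 17): e=[78,0,0] → X  [on edge]
  covered (10 px):
    . . . . . . .
    . . . . . . .
    . . . . . . .
    . . . X . . .
    . . X X . . .
    . . X X X . .
    . . . X X . .
    . . . . X . .
    . . . . . X .
T2:
  2·area = 16
  edge (3, 1)→(8, 8): d=(5,7) inclusive
  edge (8, 8)→(10, 14): d=(2,6) inclusive
  edge (10, 14)→(3, 1): d=(-7,-13) inclusive
    (1,0)@(3, 1): e=[0,16,0] → X  [on edge]
    (2,0)@(5, 1): e=[-14,4,26] → .
    (1,1)@(3, 3): e=[10,20,-14] → .
    (3,2)@(7, 5): e=[-8,0,24] → .  [on edge]
    (3,3)@(7, 7): e=[2,4,10] → X
    (4,3)@(9, 7): e=[-12,-8,36] → .
    (3,4)@(7, 9): e=[12,8,-4] → .
    (4,5)@(9, 11): e=[8,0,8] → X  [on edge]
    (5,5)@(11, 11): e=[-6,-12,34] → .
    (4,6)@(9, 13): e=[18,4,-6] → .
    (6,7)@(13, 15): e=[0,-16,32] → .  [on edge]
    (5,8)@(11, 17): e=[24,0,-8] → .  [on edge]
  covered (3 px):
    . X . . . . .
    . . . . . . .
    . . . . . . .
    . . . X . . .
    . . . . . . .
    . . . . X . .
    . . . . . . .
    . . . . . . .
    . . . . . . .

Final: [16,0,0]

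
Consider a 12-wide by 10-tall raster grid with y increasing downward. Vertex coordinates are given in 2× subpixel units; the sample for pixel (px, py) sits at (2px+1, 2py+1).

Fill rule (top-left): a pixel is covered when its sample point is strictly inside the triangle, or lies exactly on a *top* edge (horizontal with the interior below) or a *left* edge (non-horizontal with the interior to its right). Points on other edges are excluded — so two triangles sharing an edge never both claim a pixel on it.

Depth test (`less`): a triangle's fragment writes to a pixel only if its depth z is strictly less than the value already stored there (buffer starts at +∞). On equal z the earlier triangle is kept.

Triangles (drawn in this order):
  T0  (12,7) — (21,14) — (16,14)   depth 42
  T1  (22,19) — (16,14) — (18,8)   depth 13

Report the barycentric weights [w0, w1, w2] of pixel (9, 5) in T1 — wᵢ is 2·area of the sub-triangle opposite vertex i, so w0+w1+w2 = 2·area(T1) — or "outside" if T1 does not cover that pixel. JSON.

T0:
  2·area = 35
  edge (12, 7)→(21, 14): d=(9,7) right/bottom  bias=-1
  edge (21, 14)→(16, 14): d=(-5,0) right/bottom  bias=-1
  edge (16, 14)→(12, 7): d=(-4,-7) top-left  bias=+0
    (7,5)@(15, 11): e=[15,15,5] → █
    (8,5)@(17, 11): e=[1,15,19] → █
    (9,5)@(19, 11): e=[-13,15,33] → ·
    (7,6)@(15, 13): e=[33,5,-3] → ·
    (8,6)@(17, 13): e=[19,5,11] → █
    (9,6)@(19, 13): e=[5,5,25] → █
    (10,6)@(21, 13): e=[-9,5,39] → ·
    (8,7)@(17, 15): e=[37,-5,3] → ·
    (9,7)@(19, 15): e=[23,-5,17] → ·
  covered (4 px):
    · · · · · · · · · · · ·
    · · · · · · · · · · · ·
    · · · · · · · · · · · ·
    · · · · · · · · · · · ·
    · · · · · · · · · · · ·
    · · · · · · · █ █ · · ·
    · · · · · · · · █ █ · ·
    · · · · · · · · · · · ·
    · · · · · · · · · · · ·
    · · · · · · · · · · · ·
T1:
  2·area = 46
  edge (22, 19)→(16, 14): d=(-6,-5) top-left  bias=+0
  edge (16, 14)→(18, 8): d=(2,-6) top-left  bias=+0
  edge (18, 8)→(22, 19): d=(4,11) right/bottom  bias=-1
    (9,2)@(19, 5): e=[69,0,-23] → ·  [on edge]
    (8,5)@(17, 11): e=[23,0,23] → █  [on edge]
    (9,5)@(19, 11): e=[33,12,1] → █
    (10,5)@(21, 11): e=[43,24,-21] → ·
    (8,6)@(17, 13): e=[11,4,31] → █
    (10,6)@(21, 13): e=[31,28,-13] → ·
    (8,7)@(17, 15): e=[-1,8,39] → ·
    (9,7)@(19, 15): e=[9,20,17] → █
    (10,7)@(21, 15): e=[19,32,-5] → ·
    (7,8)@(15, 17): e=[-23,0,69] → ·  [on edge]
    (9,8)@(19, 17): e=[-3,24,25] → ·
    (10,8)@(21, 17): e=[7,36,3] → █
  covered (6 px):
    · · · · · · · · · · · ·
    · · · · · · · · · · · ·
    · · · · · · · · · · · ·
    · · · · · · · · · · · ·
    · · · · · · · · · · · ·
    · · · · · · · · █ █ · ·
    · · · · · · · · █ █ · ·
    · · · · · · · · · █ · ·
    · · · · · · · · · · █ ·
    · · · · · · · · · · · ·

Result: [12,1,33]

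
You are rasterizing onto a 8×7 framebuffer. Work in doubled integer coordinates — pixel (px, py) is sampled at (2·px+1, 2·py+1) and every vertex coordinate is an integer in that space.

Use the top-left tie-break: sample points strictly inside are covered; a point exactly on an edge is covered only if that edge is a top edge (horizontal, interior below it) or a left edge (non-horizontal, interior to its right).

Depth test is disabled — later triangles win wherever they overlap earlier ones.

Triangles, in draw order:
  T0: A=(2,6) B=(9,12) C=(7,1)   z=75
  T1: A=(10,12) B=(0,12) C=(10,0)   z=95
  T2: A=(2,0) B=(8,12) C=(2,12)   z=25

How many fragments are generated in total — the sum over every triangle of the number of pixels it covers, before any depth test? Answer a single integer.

T0:
  2·area = 65  (B↔C swapped to make it positive)
  edge (2, 6)→(7, 1): d=(5,-5) top-left  bias=+0
  edge (7, 1)→(9, 12): d=(2,11) right/bottom  bias=-1
  edge (9, 12)→(2, 6): d=(-7,-6) top-left  bias=+0
    (3,0)@(7, 1): e=[0,0,65] → ·  [on edge]
    (2,1)@(5, 3): e=[0,26,39] → █  [on edge]
    (3,1)@(7, 3): e=[10,4,51] → █
    (4,1)@(9, 3): e=[20,-18,63] → ·
    (1,2)@(3, 5): e=[0,52,13] → █  [on edge]
    (4,2)@(9, 5): e=[30,-14,49] → ·
    (0,3)@(1, 7): e=[0,78,-13] → ·  [on edge]
    (1,3)@(3, 7): e=[10,56,-1] → ·
    (2,3)@(5, 7): e=[20,34,11] → █
    (4,3)@(9, 7): e=[40,-10,35] → ·
    (2,4)@(5, 9): e=[30,38,-3] → ·
    (3,4)@(7, 9): e=[40,16,9] → █
  covered (8 px):
    · · · · · · · ·
    · · █ █ · · · ·
    · █ █ █ · · · ·
    · · █ █ · · · ·
    · · · █ · · · ·
    · · · · · · · ·
    · · · · · · · ·
T1:
  2·area = 120
  edge (10, 12)→(0, 12): d=(-10,0) right/bottom  bias=-1
  edge (0, 12)→(10, 0): d=(10,-12) top-left  bias=+0
  edge (10, 0)→(10, 12): d=(0,12) right/bottom  bias=-1
    (4,1)@(9, 3): e=[90,18,12] → █
    (5,1)@(11, 3): e=[90,42,-12] → ·
    (3,2)@(7, 5): e=[70,14,36] → █
    (5,2)@(11, 5): e=[70,62,-12] → ·
    (2,3)@(5, 7): e=[50,10,60] → █
    (5,3)@(11, 7): e=[50,82,-12] → ·
    (1,4)@(3, 9): e=[30,6,84] → █
    (5,4)@(11, 9): e=[30,102,-12] → ·
    (0,5)@(1, 11): e=[10,2,108] → █
    (5,5)@(11, 11): e=[10,122,-12] → ·
    (0,6)@(1, 13): e=[-10,22,108] → ·
    (1,6)@(3, 13): e=[-10,46,84] → ·
  covered (15 px):
    · · · · · · · ·
    · · · · █ · · ·
    · · · █ █ · · ·
    · · █ █ █ · · ·
    · █ █ █ █ · · ·
    █ █ █ █ █ · · ·
    · · · · · · · ·
T2:
  2·area = 72
  edge (2, 0)→(8, 12): d=(6,12) right/bottom  bias=-1
  edge (8, 12)→(2, 12): d=(-6,0) right/bottom  bias=-1
  edge (2, 12)→(2, 0): d=(0,-12) top-left  bias=+0
    (1,1)@(3, 3): e=[6,54,12] → █
    (2,1)@(5, 3): e=[-18,54,36] → ·
    (1,2)@(3, 5): e=[18,42,12] → █
    (2,2)@(5, 5): e=[-6,42,36] → ·
    (1,3)@(3, 7): e=[30,30,12] → █
    (2,3)@(5, 7): e=[6,30,36] → █
    (3,3)@(7, 7): e=[-18,30,60] → ·
    (1,4)@(3, 9): e=[42,18,12] → █
    (3,4)@(7, 9): e=[-6,18,60] → ·
    (1,5)@(3, 11): e=[54,6,12] → █
    (3,5)@(7, 11): e=[6,6,60] → █
    (4,5)@(9, 11): e=[-18,6,84] → ·
  covered (9 px):
    · · · · · · · ·
    · █ · · · · · ·
    · █ · · · · · ·
    · █ █ · · · · ·
    · █ █ · · · · ·
    · █ █ █ · · · ·
    · · · · · · · ·

Answer: 32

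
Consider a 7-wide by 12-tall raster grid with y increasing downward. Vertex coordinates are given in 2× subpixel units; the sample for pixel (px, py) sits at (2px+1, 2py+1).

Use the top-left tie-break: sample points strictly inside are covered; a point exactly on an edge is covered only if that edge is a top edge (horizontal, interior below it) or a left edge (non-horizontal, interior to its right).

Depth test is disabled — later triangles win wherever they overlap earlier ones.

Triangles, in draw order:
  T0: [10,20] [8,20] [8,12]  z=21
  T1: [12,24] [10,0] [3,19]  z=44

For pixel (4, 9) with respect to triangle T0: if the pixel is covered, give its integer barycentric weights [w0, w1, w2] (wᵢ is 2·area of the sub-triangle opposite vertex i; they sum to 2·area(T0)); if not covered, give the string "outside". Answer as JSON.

T0:
  2·area = 16
  edge (10, 20)→(8, 20): d=(-2,0) right/bottom  bias=-1
  edge (8, 20)→(8, 12): d=(0,-8) top-left  bias=+0
  edge (8, 12)→(10, 20): d=(2,8) right/bottom  bias=-1
    (4,8)@(9, 17): e=[6,8,2] → #
    (5,8)@(11, 17): e=[6,24,-14] → ·
    (4,9)@(9, 19): e=[2,8,6] → #
    (5,9)@(11, 19): e=[2,24,-10] → ·
    (4,10)@(9, 21): e=[-2,8,10] → ·
  covered (2 px):
    · · · · · · ·
    · · · · · · ·
    · · · · · · ·
    · · · · · · ·
    · · · · · · ·
    · · · · · · ·
    · · · · · · ·
    · · · · · · ·
    · · · · # · ·
    · · · · # · ·
    · · · · · · ·
    · · · · · · ·
T1:
  2·area = 206  (B↔C swapped to make it positive)
  edge (12, 24)→(3, 19): d=(-9,-5) top-left  bias=+0
  edge (3, 19)→(10, 0): d=(7,-19) top-left  bias=+0
  edge (10, 0)→(12, 24): d=(2,24) right/bottom  bias=-1
    (4,1)@(9, 3): e=[174,2,30] → #
    (5,1)@(11, 3): e=[184,40,-18] → ·
    (4,2)@(9, 5): e=[156,16,34] → #
    (5,2)@(11, 5): e=[166,54,-14] → ·
    (4,3)@(9, 7): e=[138,30,38] → #
    (5,3)@(11, 7): e=[148,68,-10] → ·
    (3,4)@(7, 9): e=[110,6,90] → #
    (5,4)@(11, 9): e=[130,82,-6] → ·
    (3,5)@(7, 11): e=[92,20,94] → #
    (5,5)@(11, 11): e=[112,96,-2] → ·
    (3,6)@(7, 13): e=[74,34,98] → #
    (5,6)@(11, 13): e=[94,110,2] → #
    (1,9)@(3, 19): e=[0,0,206] → #  [on edge]
  covered (27 px):
    · · · · · · ·
    · · · · # · ·
    · · · · # · ·
    · · · · # · ·
    · · · # # · ·
    · · · # # · ·
    · · · # # # ·
    · · # # # # ·
    · · # # # # ·
    · # # # # # ·
    · · · # # # ·
    · · · · · # ·

Final: [8,6,2]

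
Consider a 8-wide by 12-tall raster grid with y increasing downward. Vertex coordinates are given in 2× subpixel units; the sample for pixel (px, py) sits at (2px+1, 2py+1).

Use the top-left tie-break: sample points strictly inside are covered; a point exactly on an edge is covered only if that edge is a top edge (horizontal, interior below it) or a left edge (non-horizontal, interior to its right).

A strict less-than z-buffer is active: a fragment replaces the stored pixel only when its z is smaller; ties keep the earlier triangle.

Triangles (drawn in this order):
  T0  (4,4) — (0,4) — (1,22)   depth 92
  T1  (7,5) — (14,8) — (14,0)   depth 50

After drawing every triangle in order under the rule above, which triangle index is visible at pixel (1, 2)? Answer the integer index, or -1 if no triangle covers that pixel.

T0:
  2·area = 72  (B↔C swapped to make it positive)
  edge (4, 4)→(1, 22): d=(-3,18) right/bottom  bias=-1
  edge (1, 22)→(0, 4): d=(-1,-18) top-left  bias=+0
  edge (0, 4)→(4, 4): d=(4,0) top-left  bias=+0
    (0,2)@(1, 5): e=[51,17,4] → #
    (1,2)@(3, 5): e=[15,53,4] → #
    (2,2)@(5, 5): e=[-21,89,4] → ·
    (0,3)@(1, 7): e=[45,15,12] → #
    (2,3)@(5, 7): e=[-27,87,12] → ·
    (0,4)@(1, 9): e=[39,13,20] → #
    (2,4)@(5, 9): e=[-33,85,20] → ·
    (0,5)@(1, 11): e=[33,11,28] → #
    (1,5)@(3, 11): e=[-3,47,28] → ·
    (0,6)@(1, 13): e=[27,9,36] → #
    (1,6)@(3, 13): e=[-9,45,36] → ·
    (0,7)@(1, 15): e=[21,7,44] → #
  covered (12 px):
    · · · · · · · ·
    · · · · · · · ·
    # # · · · · · ·
    # # · · · · · ·
    # # · · · · · ·
    # · · · · · · ·
    # · · · · · · ·
    # · · · · · · ·
    # · · · · · · ·
    # · · · · · · ·
    # · · · · · · ·
    · · · · · · · ·
T1:
  2·area = 56  (B↔C swapped to make it positive)
  edge (7, 5)→(14, 0): d=(7,-5) top-left  bias=+0
  edge (14, 0)→(14, 8): d=(0,8) right/bottom  bias=-1
  edge (14, 8)→(7, 5): d=(-7,-3) top-left  bias=+0
    (6,0)@(13, 1): e=[2,8,46] → #
    (7,0)@(15, 1): e=[12,-8,52] → ·
    (5,1)@(11, 3): e=[6,24,26] → #
    (7,1)@(15, 3): e=[26,-8,38] → ·
    (3,2)@(7, 5): e=[0,56,0] → #  [on edge]
    (4,2)@(9, 5): e=[10,40,6] → #
    (7,2)@(15, 5): e=[40,-8,24] → ·
    (3,3)@(7, 7): e=[14,56,-14] → ·
    (4,3)@(9, 7): e=[24,40,-8] → ·
    (5,3)@(11, 7): e=[34,24,-2] → ·
    (6,3)@(13, 7): e=[44,8,4] → #
    (7,3)@(15, 7): e=[54,-8,10] → ·
  covered (8 px):
    · · · · · · # ·
    · · · · · # # ·
    · · · # # # # ·
    · · · · · · # ·
    · · · · · · · ·
    · · · · · · · ·
    · · · · · · · ·
    · · · · · · · ·
    · · · · · · · ·
    · · · · · · · ·
    · · · · · · · ·
    · · · · · · · ·

Z-buffer (winner per pixel, '.' = empty):
  . . . . . . 1 .
  . . . . . 1 1 .
  0 0 . 1 1 1 1 .
  0 0 . . . . 1 .
  0 0 . . . . . .
  0 . . . . . . .
  0 . . . . . . .
  0 . . . . . . .
  0 . . . . . . .
  0 . . . . . . .
  0 . . . . . . .
  . . . . . . . .

Answer: 0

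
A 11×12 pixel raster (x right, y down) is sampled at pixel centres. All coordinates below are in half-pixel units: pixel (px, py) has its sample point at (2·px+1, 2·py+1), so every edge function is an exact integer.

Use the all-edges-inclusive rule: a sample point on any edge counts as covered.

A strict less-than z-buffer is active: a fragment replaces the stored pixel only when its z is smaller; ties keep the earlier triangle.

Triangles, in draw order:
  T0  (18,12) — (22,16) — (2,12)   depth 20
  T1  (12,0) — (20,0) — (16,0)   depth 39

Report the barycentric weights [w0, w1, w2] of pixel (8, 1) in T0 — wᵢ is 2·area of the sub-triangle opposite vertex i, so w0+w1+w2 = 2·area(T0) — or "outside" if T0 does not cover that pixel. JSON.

T0:
  2·area = 64
  edge (18, 12)→(22, 16): d=(4,4) inclusive
  edge (22, 16)→(2, 12): d=(-20,-4) inclusive
  edge (2, 12)→(18, 12): d=(16,0) inclusive
    (3,0)@(7, 1): e=[0,240,-176] → ·  [on edge]
    (4,1)@(9, 3): e=[0,208,-144] → ·  [on edge]
    (5,2)@(11, 5): e=[0,176,-112] → ·  [on edge]
    (6,3)@(13, 7): e=[0,144,-80] → ·  [on edge]
    (7,4)@(15, 9): e=[0,112,-48] → ·  [on edge]
    (8,5)@(17, 11): e=[0,80,-16] → ·  [on edge]
    (3,6)@(7, 13): e=[48,0,16] → #  [on edge]
    (4,6)@(9, 13): e=[40,8,16] → #
    (5,6)@(11, 13): e=[32,16,16] → #
    (6,6)@(13, 13): e=[24,24,16] → #
    (7,6)@(15, 13): e=[16,32,16] → #
    (8,6)@(17, 13): e=[8,40,16] → #
    (9,6)@(19, 13): e=[0,48,16] → #  [on edge]
    (8,7)@(17, 15): e=[16,0,48] → #  [on edge]
    (10,7)@(21, 15): e=[0,16,48] → #  [on edge]
  covered (10 px):
    · · · · · · · · · · ·
    · · · · · · · · · · ·
    · · · · · · · · · · ·
    · · · · · · · · · · ·
    · · · · · · · · · · ·
    · · · · · · · · · · ·
    · · · # # # # # # # ·
    · · · · · · · · # # #
    · · · · · · · · · · ·
    · · · · · · · · · · ·
    · · · · · · · · · · ·
    · · · · · · · · · · ·
T1:
  degenerate (2·area = 0) — covers nothing

Answer: "outside"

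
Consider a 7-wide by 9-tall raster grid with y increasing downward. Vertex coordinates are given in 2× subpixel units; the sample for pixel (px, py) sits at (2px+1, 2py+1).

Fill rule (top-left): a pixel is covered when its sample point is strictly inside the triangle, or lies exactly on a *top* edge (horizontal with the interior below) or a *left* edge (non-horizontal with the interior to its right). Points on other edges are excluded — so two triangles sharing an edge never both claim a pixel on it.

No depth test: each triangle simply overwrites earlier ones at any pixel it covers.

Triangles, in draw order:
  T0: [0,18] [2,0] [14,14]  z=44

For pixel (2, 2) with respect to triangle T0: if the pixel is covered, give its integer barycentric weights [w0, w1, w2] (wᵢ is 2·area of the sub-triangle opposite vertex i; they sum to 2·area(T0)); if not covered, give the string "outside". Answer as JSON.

T0:
  2·area = 244
  edge (0, 18)→(2, 0): d=(2,-18) top-left  bias=+0
  edge (2, 0)→(14, 14): d=(12,14) right/bottom  bias=-1
  edge (14, 14)→(0, 18): d=(-14,4) right/bottom  bias=-1
    (1,1)@(3, 3): e=[24,22,198] → #
    (2,1)@(5, 3): e=[60,-6,190] → ·
    (1,2)@(3, 5): e=[28,46,170] → #
    (2,2)@(5, 5): e=[64,18,162] → #
    (3,2)@(7, 5): e=[100,-10,154] → ·
    (1,3)@(3, 7): e=[32,70,142] → #
    (3,3)@(7, 7): e=[104,14,126] → #
    (4,3)@(9, 7): e=[140,-14,118] → ·
    (0,4)@(1, 9): e=[0,122,122] → #  [on edge]
    (4,4)@(9, 9): e=[144,10,90] → #
    (5,4)@(11, 9): e=[180,-18,82] → ·
    (0,5)@(1, 11): e=[4,146,94] → #
  covered (31 px):
    · · · · · · ·
    · # · · · · ·
    · # # · · · ·
    · # # # · · ·
    # # # # # · ·
    # # # # # # ·
    # # # # # # #
    # # # # # · ·
    # # · · · · ·

Answer: [18,162,64]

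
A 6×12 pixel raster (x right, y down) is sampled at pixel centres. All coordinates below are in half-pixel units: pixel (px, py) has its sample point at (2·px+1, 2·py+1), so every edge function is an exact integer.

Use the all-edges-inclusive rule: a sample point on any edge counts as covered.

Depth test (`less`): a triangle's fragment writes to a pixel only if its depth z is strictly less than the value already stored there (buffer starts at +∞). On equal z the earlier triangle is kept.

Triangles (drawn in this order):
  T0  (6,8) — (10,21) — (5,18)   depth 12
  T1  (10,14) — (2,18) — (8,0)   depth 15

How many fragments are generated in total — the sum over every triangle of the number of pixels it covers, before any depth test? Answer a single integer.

T0:
  2·area = 53
  edge (6, 8)→(10, 21): d=(4,13) inclusive
  edge (10, 21)→(5, 18): d=(-5,-3) inclusive
  edge (5, 18)→(6, 8): d=(1,-10) inclusive
    (3,6)@(7, 13): e=[7,31,15] → █
    (4,6)@(9, 13): e=[-19,37,35] → ·
    (3,7)@(7, 15): e=[15,21,17] → █
    (4,7)@(9, 15): e=[-11,27,37] → ·
    (3,8)@(7, 17): e=[23,11,19] → █
    (4,8)@(9, 17): e=[-3,17,39] → ·
    (3,9)@(7, 19): e=[31,1,21] → █
    (4,9)@(9, 19): e=[5,7,41] → █
    (5,9)@(11, 19): e=[-21,13,61] → ·
    (3,10)@(7, 21): e=[39,-9,23] → ·
    (4,10)@(9, 21): e=[13,-3,43] → ·
  covered (5 px):
    · · · · · ·
    · · · · · ·
    · · · · · ·
    · · · · · ·
    · · · · · ·
    · · · · · ·
    · · · █ · ·
    · · · █ · ·
    · · · █ · ·
    · · · █ █ ·
    · · · · · ·
    · · · · · ·
T1:
  2·area = 120
  edge (10, 14)→(2, 18): d=(-8,4) inclusive
  edge (2, 18)→(8, 0): d=(6,-18) inclusive
  edge (8, 0)→(10, 14): d=(2,14) inclusive
    (3,1)@(7, 3): e=[100,0,20] → █  [on edge]
    (4,1)@(9, 3): e=[92,36,-8] → ·
    (3,2)@(7, 5): e=[84,12,24] → █
    (4,2)@(9, 5): e=[76,48,-4] → ·
    (3,3)@(7, 7): e=[68,24,28] → █
    (4,3)@(9, 7): e=[60,60,0] → █  [on edge]
    (5,3)@(11, 7): e=[52,96,-28] → ·
    (2,4)@(5, 9): e=[60,0,60] → █  [on edge]
    (5,4)@(11, 9): e=[36,108,-24] → ·
    (2,5)@(5, 11): e=[44,12,64] → █
    (5,5)@(11, 11): e=[20,120,-20] → ·
    (2,6)@(5, 13): e=[28,24,68] → █
    (1,7)@(3, 15): e=[20,0,100] → █  [on edge]
    (0,10)@(1, 21): e=[-20,0,140] → ·  [on edge]
    (5,10)@(11, 21): e=[-60,180,0] → ·  [on edge]
  covered (17 px):
    · · · · · ·
    · · · █ · ·
    · · · █ · ·
    · · · █ █ ·
    · · █ █ █ ·
    · · █ █ █ ·
    · · █ █ █ ·
    · █ █ █ · ·
    · █ · · · ·
    · · · · · ·
    · · · · · ·
    · · · · · ·

Result: 22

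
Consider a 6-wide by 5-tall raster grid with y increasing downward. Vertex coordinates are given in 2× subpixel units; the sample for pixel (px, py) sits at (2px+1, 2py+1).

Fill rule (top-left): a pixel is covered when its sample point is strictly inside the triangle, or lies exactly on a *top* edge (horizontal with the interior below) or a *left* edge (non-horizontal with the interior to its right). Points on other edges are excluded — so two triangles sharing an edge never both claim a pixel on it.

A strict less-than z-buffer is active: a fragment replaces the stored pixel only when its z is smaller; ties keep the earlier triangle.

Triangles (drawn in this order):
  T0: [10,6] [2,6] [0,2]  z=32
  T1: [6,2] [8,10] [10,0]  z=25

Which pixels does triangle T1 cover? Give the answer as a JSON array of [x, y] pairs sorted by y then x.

T0:
  2·area = 32
  edge (10, 6)→(2, 6): d=(-8,0) right/bottom  bias=-1
  edge (2, 6)→(0, 2): d=(-2,-4) top-left  bias=+0
  edge (0, 2)→(10, 6): d=(10,4) right/bottom  bias=-1
    (0,1)@(1, 3): e=[24,2,6] → X
    (1,1)@(3, 3): e=[24,10,-2] → .
    (0,2)@(1, 5): e=[8,-2,26] → .
    (1,2)@(3, 5): e=[8,6,18] → X
    (2,2)@(5, 5): e=[8,14,10] → X
    (3,2)@(7, 5): e=[8,22,2] → X
    (4,2)@(9, 5): e=[8,30,-6] → .
    (1,3)@(3, 7): e=[-8,2,38] → .
    (2,3)@(5, 7): e=[-8,10,30] → .
    (3,3)@(7, 7): e=[-8,18,22] → .
  covered (4 px):
    . . . . . .
    X . . . . .
    . X X X . .
    . . . . . .
    . . . . . .
T1:
  2·area = 36  (B↔C swapped to make it positive)
  edge (6, 2)→(10, 0): d=(4,-2) top-left  bias=+0
  edge (10, 0)→(8, 10): d=(-2,10) right/bottom  bias=-1
  edge (8, 10)→(6, 2): d=(-2,-8) top-left  bias=+0
    (4,0)@(9, 1): e=[2,8,26] → X
    (5,0)@(11, 1): e=[6,-12,42] → .
    (3,1)@(7, 3): e=[6,24,6] → X
    (5,1)@(11, 3): e=[14,-16,38] → .
    (3,2)@(7, 5): e=[14,20,2] → X
    (4,2)@(9, 5): e=[18,0,18] → .  [on edge]
    (3,3)@(7, 7): e=[22,16,-2] → .
  covered (4 px):
    . . . . X .
    . . . X X .
    . . . X . .
    . . . . . .
    . . . . . .

Final: [[4,0],[3,1],[4,1],[3,2]]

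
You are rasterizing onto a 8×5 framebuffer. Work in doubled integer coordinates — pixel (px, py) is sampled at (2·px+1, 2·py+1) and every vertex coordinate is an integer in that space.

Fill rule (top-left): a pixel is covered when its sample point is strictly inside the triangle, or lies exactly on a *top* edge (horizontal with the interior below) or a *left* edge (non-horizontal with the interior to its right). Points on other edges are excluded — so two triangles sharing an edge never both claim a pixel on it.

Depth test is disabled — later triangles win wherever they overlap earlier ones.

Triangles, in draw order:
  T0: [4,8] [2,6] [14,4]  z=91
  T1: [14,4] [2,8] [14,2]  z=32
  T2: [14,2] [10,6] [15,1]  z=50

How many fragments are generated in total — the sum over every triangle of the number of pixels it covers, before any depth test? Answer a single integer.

T0:
  2·area = 28
  edge (4, 8)→(2, 6): d=(-2,-2) top-left  bias=+0
  edge (2, 6)→(14, 4): d=(12,-2) top-left  bias=+0
  edge (14, 4)→(4, 8): d=(-10,4) right/bottom  bias=-1
    (0,2)@(1, 5): e=[0,-14,42] → .  [on edge]
    (4,2)@(9, 5): e=[16,2,10] → X
    (5,2)@(11, 5): e=[20,6,2] → X
    (6,2)@(13, 5): e=[24,10,-6] → .
    (1,3)@(3, 7): e=[0,14,14] → X  [on edge]
    (2,3)@(5, 7): e=[4,18,6] → X
    (3,3)@(7, 7): e=[8,22,-2] → .
    (4,3)@(9, 7): e=[12,26,-10] → .
    (5,3)@(11, 7): e=[16,30,-18] → .
    (1,4)@(3, 9): e=[-4,38,-6] → .
    (2,4)@(5, 9): e=[0,42,-14] → .  [on edge]
  covered (4 px):
    . . . . . . . .
    . . . . . . . .
    . . . . X X . .
    . X X . . . . .
    . . . . . . . .
T1:
  2·area = 24
  edge (14, 4)→(2, 8): d=(-12,4) right/bottom  bias=-1
  edge (2, 8)→(14, 2): d=(12,-6) top-left  bias=+0
  edge (14, 2)→(14, 4): d=(0,2) right/bottom  bias=-1
    (6,1)@(13, 3): e=[16,6,2] → X
    (7,1)@(15, 3): e=[8,18,-2] → .
    (4,2)@(9, 5): e=[8,6,10] → X
    (5,2)@(11, 5): e=[0,18,6] → .  [on edge]
    (6,2)@(13, 5): e=[-8,30,2] → .
    (2,3)@(5, 7): e=[0,6,18] → .  [on edge]
    (4,3)@(9, 7): e=[-16,30,10] → .
  covered (2 px):
    . . . . . . . .
    . . . . . . X .
    . . . . X . . .
    . . . . . . . .
    . . . . . . . .
T2:
  degenerate (2·area = 0) — covers nothing

Answer: 6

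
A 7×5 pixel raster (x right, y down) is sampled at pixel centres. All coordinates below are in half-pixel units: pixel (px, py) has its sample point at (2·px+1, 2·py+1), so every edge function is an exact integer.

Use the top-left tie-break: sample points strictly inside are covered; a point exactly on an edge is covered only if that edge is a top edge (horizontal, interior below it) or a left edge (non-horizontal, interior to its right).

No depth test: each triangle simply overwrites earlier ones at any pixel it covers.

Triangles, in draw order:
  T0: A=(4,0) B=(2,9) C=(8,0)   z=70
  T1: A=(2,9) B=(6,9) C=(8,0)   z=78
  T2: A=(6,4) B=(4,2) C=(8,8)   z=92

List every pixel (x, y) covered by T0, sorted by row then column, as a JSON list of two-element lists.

T0:
  2·area = 36  (B↔C swapped to make it positive)
  edge (4, 0)→(8, 0): d=(4,0) top-left  bias=+0
  edge (8, 0)→(2, 9): d=(-6,9) right/bottom  bias=-1
  edge (2, 9)→(4, 0): d=(2,-9) top-left  bias=+0
    (2,0)@(5, 1): e=[4,21,11] → X
    (3,0)@(7, 1): e=[4,3,29] → X
    (4,0)@(9, 1): e=[4,-15,47] → .
    (2,1)@(5, 3): e=[12,9,15] → X
    (3,1)@(7, 3): e=[12,-9,33] → .
    (1,2)@(3, 5): e=[20,15,1] → X
    (2,2)@(5, 5): e=[20,-3,19] → .
    (1,3)@(3, 7): e=[28,3,5] → X
    (2,3)@(5, 7): e=[28,-15,23] → .
    (1,4)@(3, 9): e=[36,-9,9] → .
  covered (5 px):
    . . X X . . .
    . . X . . . .
    . X . . . . .
    . X . . . . .
    . . . . . . .
T1:
  2·area = 36  (B↔C swapped to make it positive)
  edge (2, 9)→(8, 0): d=(6,-9) top-left  bias=+0
  edge (8, 0)→(6, 9): d=(-2,9) right/bottom  bias=-1
  edge (6, 9)→(2, 9): d=(-4,0) right/bottom  bias=-1
    (3,1)@(7, 3): e=[9,3,24] → X
    (4,1)@(9, 3): e=[27,-15,24] → .
    (2,2)@(5, 5): e=[3,17,16] → X
    (3,2)@(7, 5): e=[21,-1,16] → .
    (2,3)@(5, 7): e=[15,13,8] → X
    (3,3)@(7, 7): e=[33,-5,8] → .
    (0,4)@(1, 9): e=[-9,45,0] → .  [on edge]
    (1,4)@(3, 9): e=[9,27,0] → .  [on edge]
    (2,4)@(5, 9): e=[27,9,0] → .  [on edge]
    (3,4)@(7, 9): e=[45,-9,0] → .  [on edge]
    (4,4)@(9, 9): e=[63,-27,0] → .  [on edge]
    (5,4)@(11, 9): e=[81,-45,0] → .  [on edge]
    (6,4)@(13, 9): e=[99,-63,0] → .  [on edge]
  covered (3 px):
    . . . . . . .
    . . . X . . .
    . . X . . . .
    . . X . . . .
    . . . . . . .
T2:
  2·area = 4  (B↔C swapped to make it positive)
  edge (6, 4)→(8, 8): d=(2,4) right/bottom  bias=-1
  edge (8, 8)→(4, 2): d=(-4,-6) top-left  bias=+0
  edge (4, 2)→(6, 4): d=(2,2) right/bottom  bias=-1
    (1,0)@(3, 1): e=[6,-2,0] → .  [on edge]
    (2,1)@(5, 3): e=[2,2,0] → .  [on edge]
    (3,2)@(7, 5): e=[-2,6,0] → .  [on edge]
    (4,3)@(9, 7): e=[-6,10,0] → .  [on edge]
    (5,4)@(11, 9): e=[-10,14,0] → .  [on edge]
  covered (0 px):
    . . . . . . .
    . . . . . . .
    . . . . . . .
    . . . . . . .
    . . . . . . .

Result: [[2,0],[3,0],[2,1],[1,2],[1,3]]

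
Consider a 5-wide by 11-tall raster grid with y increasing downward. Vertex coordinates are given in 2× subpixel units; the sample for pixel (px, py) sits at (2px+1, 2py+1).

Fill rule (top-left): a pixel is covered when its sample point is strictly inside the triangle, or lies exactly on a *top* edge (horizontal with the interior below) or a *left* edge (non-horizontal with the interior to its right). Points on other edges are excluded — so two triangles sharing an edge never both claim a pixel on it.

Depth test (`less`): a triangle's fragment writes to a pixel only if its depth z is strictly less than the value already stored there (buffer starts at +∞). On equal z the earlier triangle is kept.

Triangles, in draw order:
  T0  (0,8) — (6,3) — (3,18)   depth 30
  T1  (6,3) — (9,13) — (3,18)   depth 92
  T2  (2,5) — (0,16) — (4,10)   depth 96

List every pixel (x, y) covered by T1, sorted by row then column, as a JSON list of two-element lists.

T0:
  2·area = 75
  edge (0, 8)→(6, 3): d=(6,-5) top-left  bias=+0
  edge (6, 3)→(3, 18): d=(-3,15) right/bottom  bias=-1
  edge (3, 18)→(0, 8): d=(-3,-10) top-left  bias=+0
    (2,2)@(5, 5): e=[7,9,59] → #
    (3,2)@(7, 5): e=[17,-21,79] → ·
    (1,3)@(3, 7): e=[9,33,33] → #
    (3,3)@(7, 7): e=[29,-27,73] → ·
    (0,4)@(1, 9): e=[11,57,7] → #
    (2,4)@(5, 9): e=[31,-3,47] → ·
    (0,5)@(1, 11): e=[23,51,1] → #
    (2,5)@(5, 11): e=[43,-9,41] → ·
    (0,6)@(1, 13): e=[35,45,-5] → ·
    (1,6)@(3, 13): e=[45,15,15] → #
    (2,6)@(5, 13): e=[55,-15,35] → ·
    (1,7)@(3, 15): e=[57,9,9] → #
  covered (10 px):
    · · · · ·
    · · · · ·
    · · # · ·
    · # # · ·
    # # · · ·
    # # · · ·
    · # · · ·
    · # · · ·
    · # · · ·
    · · · · ·
    · · · · ·
T1:
  2·area = 75
  edge (6, 3)→(9, 13): d=(3,10) right/bottom  bias=-1
  edge (9, 13)→(3, 18): d=(-6,5) right/bottom  bias=-1
  edge (3, 18)→(6, 3): d=(3,-15) top-left  bias=+0
    (3,3)@(7, 7): e=[2,46,27] → #
    (4,3)@(9, 7): e=[-18,36,57] → ·
    (2,4)@(5, 9): e=[28,44,3] → #
    (4,4)@(9, 9): e=[-12,24,63] → ·
    (2,5)@(5, 11): e=[34,32,9] → #
    (4,5)@(9, 11): e=[-6,12,69] → ·
    (2,6)@(5, 13): e=[40,20,15] → #
    (4,6)@(9, 13): e=[0,0,75] → ·  [on edge]
    (2,7)@(5, 15): e=[46,8,21] → #
    (3,7)@(7, 15): e=[26,-2,51] → ·
    (2,8)@(5, 17): e=[52,-4,27] → ·
  covered (8 px):
    · · · · ·
    · · · · ·
    · · · · ·
    · · · # ·
    · · # # ·
    · · # # ·
    · · # # ·
    · · # · ·
    · · · · ·
    · · · · ·
    · · · · ·
T2:
  2·area = 32  (B↔C swapped to make it positive)
  edge (2, 5)→(4, 10): d=(2,5) right/bottom  bias=-1
  edge (4, 10)→(0, 16): d=(-4,6) right/bottom  bias=-1
  edge (0, 16)→(2, 5): d=(2,-11) top-left  bias=+0
    (1,4)@(3, 9): e=[3,10,19] → #
    (2,4)@(5, 9): e=[-7,-2,41] → ·
    (0,5)@(1, 11): e=[17,14,1] → #
    (2,5)@(5, 11): e=[-3,-10,45] → ·
    (0,6)@(1, 13): e=[21,6,5] → #
    (1,6)@(3, 13): e=[11,-6,27] → ·
    (0,7)@(1, 15): e=[25,-2,9] → ·
  covered (4 px):
    · · · · ·
    · · · · ·
    · · · · ·
    · · · · ·
    · # · · ·
    # # · · ·
    # · · · ·
    · · · · ·
    · · · · ·
    · · · · ·
    · · · · ·

Final: [[3,3],[2,4],[3,4],[2,5],[3,5],[2,6],[3,6],[2,7]]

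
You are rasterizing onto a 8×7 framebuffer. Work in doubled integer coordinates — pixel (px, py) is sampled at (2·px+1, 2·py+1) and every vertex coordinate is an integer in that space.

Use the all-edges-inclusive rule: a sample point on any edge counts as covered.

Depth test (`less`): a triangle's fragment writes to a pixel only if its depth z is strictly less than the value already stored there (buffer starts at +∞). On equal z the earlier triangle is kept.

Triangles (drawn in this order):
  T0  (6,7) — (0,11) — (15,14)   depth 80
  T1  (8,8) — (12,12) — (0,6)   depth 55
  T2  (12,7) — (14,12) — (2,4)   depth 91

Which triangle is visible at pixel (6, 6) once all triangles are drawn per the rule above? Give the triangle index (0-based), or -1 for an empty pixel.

T0:
  2·area = 78  (B↔C swapped to make it positive)
  edge (6, 7)→(15, 14): d=(9,7) inclusive
  edge (15, 14)→(0, 11): d=(-15,-3) inclusive
  edge (0, 11)→(6, 7): d=(6,-4) inclusive
    (7,0)@(15, 1): e=[-117,195,0] → ·  [on edge]
    (4,2)@(9, 5): e=[-39,117,0] → ·  [on edge]
    (1,4)@(3, 9): e=[39,39,0] → #  [on edge]
    (2,4)@(5, 9): e=[25,45,8] → #
    (3,4)@(7, 9): e=[11,51,16] → #
    (4,4)@(9, 9): e=[-3,57,24] → ·
    (0,5)@(1, 11): e=[71,3,4] → #
    (4,5)@(9, 11): e=[15,27,36] → #
    (5,5)@(11, 11): e=[1,33,44] → #
    (6,5)@(13, 11): e=[-13,39,52] → ·
    (0,6)@(1, 13): e=[89,-27,16] → ·
    (1,6)@(3, 13): e=[75,-21,24] → ·
  covered (11 px):
    · · · · · · · ·
    · · · · · · · ·
    · · · · · · · ·
    · · · · · · · ·
    · # # # · · · ·
    # # # # # # · ·
    · · · · · # # ·
T1:
  2·area = 24
  edge (8, 8)→(12, 12): d=(4,4) inclusive
  edge (12, 12)→(0, 6): d=(-12,-6) inclusive
  edge (0, 6)→(8, 8): d=(8,2) inclusive
    (0,0)@(1, 1): e=[0,66,-42] → ·  [on edge]
    (1,1)@(3, 3): e=[0,54,-30] → ·  [on edge]
    (2,2)@(5, 5): e=[0,42,-18] → ·  [on edge]
    (1,3)@(3, 7): e=[16,6,2] → #
    (2,3)@(5, 7): e=[8,18,-2] → ·
    (3,3)@(7, 7): e=[0,30,-6] → ·  [on edge]
    (1,4)@(3, 9): e=[24,-18,18] → ·
    (3,4)@(7, 9): e=[8,6,10] → #
    (4,4)@(9, 9): e=[0,18,6] → #  [on edge]
    (5,4)@(11, 9): e=[-8,30,2] → ·
    (3,5)@(7, 11): e=[16,-18,26] → ·
    (4,5)@(9, 11): e=[8,-6,22] → ·
    (5,5)@(11, 11): e=[0,6,18] → #  [on edge]
    (6,6)@(13, 13): e=[0,-6,30] → ·  [on edge]
  covered (4 px):
    · · · · · · · ·
    · · · · · · · ·
    · · · · · · · ·
    · # · · · · · ·
    · · · # # · · ·
    · · · · · # · ·
    · · · · · · · ·
T2:
  2·area = 44
  edge (12, 7)→(14, 12): d=(2,5) inclusive
  edge (14, 12)→(2, 4): d=(-12,-8) inclusive
  edge (2, 4)→(12, 7): d=(10,3) inclusive
    (2,2)@(5, 5): e=[31,12,1] → #
    (3,2)@(7, 5): e=[21,28,-5] → ·
    (2,3)@(5, 7): e=[35,-12,21] → ·
    (3,3)@(7, 7): e=[25,4,15] → #
    (4,3)@(9, 7): e=[15,20,9] → #
    (5,3)@(11, 7): e=[5,36,3] → #
    (6,3)@(13, 7): e=[-5,52,-3] → ·
    (3,4)@(7, 9): e=[29,-20,35] → ·
    (4,4)@(9, 9): e=[19,-4,29] → ·
    (5,4)@(11, 9): e=[9,12,23] → #
    (6,4)@(13, 9): e=[-1,28,17] → ·
    (5,5)@(11, 11): e=[13,-12,43] → ·
  covered (6 px):
    · · · · · · · ·
    · · · · · · · ·
    · · # · · · · ·
    · · · # # # · ·
    · · · · · # · ·
    · · · · · · # ·
    · · · · · · · ·

Z-buffer (winner per pixel, '.' = empty):
  . . . . . . . .
  . . . . . . . .
  . . 2 . . . . .
  . 1 . 2 2 2 . .
  . 0 0 1 1 2 . .
  0 0 0 0 0 1 2 .
  . . . . . 0 0 .

Final: 0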